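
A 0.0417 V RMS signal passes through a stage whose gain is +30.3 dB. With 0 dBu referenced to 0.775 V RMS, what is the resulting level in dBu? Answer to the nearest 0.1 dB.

Input level: 20·log₁₀(0.0417/0.775) = -25.38 dBu.
Output: -25.38 + 30.3 = +4.9 dBu.

+4.9 dBu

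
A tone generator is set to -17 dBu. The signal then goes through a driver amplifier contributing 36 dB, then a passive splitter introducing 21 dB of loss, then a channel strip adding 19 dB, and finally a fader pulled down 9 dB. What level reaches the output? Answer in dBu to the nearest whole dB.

+8 dBu

Cascaded gains and losses add directly in dB.
-17 + 36 − 21 + 19 − 9 = +8 dBu.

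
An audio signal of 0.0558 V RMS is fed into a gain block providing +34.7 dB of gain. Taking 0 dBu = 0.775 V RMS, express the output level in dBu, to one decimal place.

Input level: 20·log₁₀(0.0558/0.775) = -22.85 dBu.
Output: -22.85 + 34.7 = +11.8 dBu.

+11.8 dBu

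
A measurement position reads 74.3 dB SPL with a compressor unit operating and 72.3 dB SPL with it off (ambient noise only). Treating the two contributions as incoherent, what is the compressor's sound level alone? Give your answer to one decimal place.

70.0 dB SPL

Remove the background by subtracting linear intensities:
L_src = 10·log₁₀(10^(74.3/10) − 10^(72.3/10)) = 10·log₁₀(9933000) = 70.0 dB SPL.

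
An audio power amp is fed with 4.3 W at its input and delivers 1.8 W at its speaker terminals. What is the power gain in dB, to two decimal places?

Power ratio → dB uses the 10·log₁₀ form:
10·log₁₀(1.8/4.3) = 10·log₁₀(0.4186) = -3.78 dB.

-3.78 dB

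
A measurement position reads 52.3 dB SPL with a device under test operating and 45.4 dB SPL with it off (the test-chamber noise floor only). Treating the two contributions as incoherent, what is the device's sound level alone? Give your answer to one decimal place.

Subtract intensities: L_src = 10·log₁₀(10^(L_total/10) − 10^(L_bg/10)).
L_src = 10·log₁₀(10^(52.3/10) − 10^(45.4/10)) = 10·log₁₀(135200) = 51.3 dB SPL.

51.3 dB SPL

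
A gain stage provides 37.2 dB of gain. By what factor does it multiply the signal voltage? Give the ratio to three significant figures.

72.4

Voltage ratio = 10^(dB/20).
10^(37.2/20) = 10^(1.860) = 72.4.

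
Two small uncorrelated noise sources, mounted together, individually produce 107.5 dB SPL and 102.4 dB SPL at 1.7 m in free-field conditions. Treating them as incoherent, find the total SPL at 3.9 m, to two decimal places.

Combined at 1.7 m: 10·log₁₀(10^(107.5/10)+10^(102.4/10)) = 108.669 dB SPL.
Then apply −20·log₁₀(3.9/1.7) = -7.212 dB → 101.46 dB SPL.

101.46 dB SPL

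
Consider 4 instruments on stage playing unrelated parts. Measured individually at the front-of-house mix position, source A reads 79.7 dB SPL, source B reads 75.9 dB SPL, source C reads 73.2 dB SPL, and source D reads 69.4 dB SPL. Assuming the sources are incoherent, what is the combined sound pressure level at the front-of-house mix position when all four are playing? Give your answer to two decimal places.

Add the sources as powers (linear), then convert back to dB:
L_total = 10·log₁₀(10^(79.7/10) + 10^(75.9/10) + 10^(73.2/10) + 10^(69.4/10)) = 10·log₁₀(161800000) = 82.09 dB SPL.

82.09 dB SPL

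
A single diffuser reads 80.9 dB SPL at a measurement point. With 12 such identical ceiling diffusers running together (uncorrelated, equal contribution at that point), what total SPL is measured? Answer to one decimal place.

91.7 dB SPL

12 equal incoherent sources raise the level by 10·log₁₀(12) = 10.79 dB.
L_total = 80.9 + 10.79 = 91.7 dB SPL.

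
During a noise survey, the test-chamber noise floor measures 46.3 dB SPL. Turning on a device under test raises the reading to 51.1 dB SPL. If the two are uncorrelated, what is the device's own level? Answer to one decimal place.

Background correction is a power subtraction:
L_src = 10·log₁₀(10^(51.1/10) − 10^(46.3/10)) = 10·log₁₀(86170) = 49.4 dB SPL.

49.4 dB SPL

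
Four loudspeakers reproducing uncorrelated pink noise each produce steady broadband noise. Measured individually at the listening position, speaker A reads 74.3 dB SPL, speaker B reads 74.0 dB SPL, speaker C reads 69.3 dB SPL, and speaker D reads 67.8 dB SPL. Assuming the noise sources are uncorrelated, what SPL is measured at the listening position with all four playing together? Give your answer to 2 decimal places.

78.23 dB SPL

Add the sources as powers (linear), then convert back to dB:
L_total = 10·log₁₀(10^(74.3/10) + 10^(74.0/10) + 10^(69.3/10) + 10^(67.8/10)) = 10·log₁₀(66570000) = 78.23 dB SPL.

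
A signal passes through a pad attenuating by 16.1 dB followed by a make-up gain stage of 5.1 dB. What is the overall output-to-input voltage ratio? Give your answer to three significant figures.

0.282

Net gain = (−16.1) + 5.1 = -11.0 dB.
Voltage ratio = 10^(-11.0/20) = 0.282.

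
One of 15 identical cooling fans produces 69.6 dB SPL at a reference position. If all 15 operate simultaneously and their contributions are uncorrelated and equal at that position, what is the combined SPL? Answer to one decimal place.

81.4 dB SPL

15 equal incoherent sources raise the level by 10·log₁₀(15) = 11.76 dB.
L_total = 69.6 + 11.76 = 81.4 dB SPL.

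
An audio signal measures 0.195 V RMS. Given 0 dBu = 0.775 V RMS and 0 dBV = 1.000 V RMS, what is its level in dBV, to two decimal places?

dBV = 20·log₁₀(V / 1.000 V).
20·log₁₀(0.195/1.000) = -14.20 dBV.

-14.20 dBV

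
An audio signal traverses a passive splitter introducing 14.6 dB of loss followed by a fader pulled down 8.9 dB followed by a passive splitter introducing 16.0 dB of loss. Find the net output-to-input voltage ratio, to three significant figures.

Net gain = (−14.6) + (−8.9) + (−16.0) = -39.5 dB.
Voltage ratio = 10^(-39.5/20) = 0.0106.

0.0106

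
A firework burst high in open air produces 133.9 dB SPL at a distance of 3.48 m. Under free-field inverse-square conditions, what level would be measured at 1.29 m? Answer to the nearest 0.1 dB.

142.5 dB SPL

Free-field point source: level drops by 20·log₁₀ of the distance ratio.
ΔL = −20·log₁₀(1.29/3.48) = 8.62 dB, so L₂ = 133.9 + (8.62) = 142.5 dB SPL.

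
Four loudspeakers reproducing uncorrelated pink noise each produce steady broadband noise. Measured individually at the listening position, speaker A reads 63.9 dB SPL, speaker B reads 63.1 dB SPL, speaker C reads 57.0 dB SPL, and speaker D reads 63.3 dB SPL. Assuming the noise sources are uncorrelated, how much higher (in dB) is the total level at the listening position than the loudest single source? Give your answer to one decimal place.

4.6 dB

Incoherent sources sum as intensities:
L_total = 10·log₁₀(10^(63.9/10) + 10^(63.1/10) + 10^(57.0/10) + 10^(63.3/10)) = 68.53 dB SPL.
Excess over the loudest (63.9 dB): 68.53 − 63.9 = 4.6 dB.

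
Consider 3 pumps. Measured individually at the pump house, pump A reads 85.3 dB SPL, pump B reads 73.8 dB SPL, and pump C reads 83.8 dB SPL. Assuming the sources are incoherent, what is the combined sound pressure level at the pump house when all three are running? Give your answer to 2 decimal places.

Add the sources as powers (linear), then convert back to dB:
L_total = 10·log₁₀(10^(85.3/10) + 10^(73.8/10) + 10^(83.8/10)) = 10·log₁₀(602700000) = 87.80 dB SPL.

87.80 dB SPL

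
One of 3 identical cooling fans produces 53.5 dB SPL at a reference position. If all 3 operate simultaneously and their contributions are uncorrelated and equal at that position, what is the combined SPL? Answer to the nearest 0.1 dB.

3 equal incoherent sources raise the level by 10·log₁₀(3) = 4.77 dB.
L_total = 53.5 + 4.77 = 58.3 dB SPL.

58.3 dB SPL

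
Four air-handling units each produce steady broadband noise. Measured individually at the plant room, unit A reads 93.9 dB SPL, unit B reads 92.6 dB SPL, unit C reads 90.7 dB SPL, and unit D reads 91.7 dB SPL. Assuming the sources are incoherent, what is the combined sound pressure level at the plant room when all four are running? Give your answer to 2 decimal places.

Incoherent sources sum as intensities:
L_total = 10·log₁₀(10^(93.9/10) + 10^(92.6/10) + 10^(90.7/10) + 10^(91.7/10)) = 10·log₁₀(6928000000) = 98.41 dB SPL.

98.41 dB SPL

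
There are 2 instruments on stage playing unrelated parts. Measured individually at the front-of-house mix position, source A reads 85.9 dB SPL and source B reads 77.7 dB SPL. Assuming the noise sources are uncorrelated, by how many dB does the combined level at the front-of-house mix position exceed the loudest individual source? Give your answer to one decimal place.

Incoherent sources sum as intensities:
L_total = 10·log₁₀(10^(85.9/10) + 10^(77.7/10)) = 86.51 dB SPL.
Excess over the loudest (85.9 dB): 86.51 − 85.9 = 0.6 dB.

0.6 dB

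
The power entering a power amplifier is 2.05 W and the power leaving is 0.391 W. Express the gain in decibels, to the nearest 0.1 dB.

Power is a power quantity, so gain = 10·log₁₀(P_out/P_in).
10·log₁₀(0.391/2.05) = 10·log₁₀(0.1907) = -7.2 dB.

-7.2 dB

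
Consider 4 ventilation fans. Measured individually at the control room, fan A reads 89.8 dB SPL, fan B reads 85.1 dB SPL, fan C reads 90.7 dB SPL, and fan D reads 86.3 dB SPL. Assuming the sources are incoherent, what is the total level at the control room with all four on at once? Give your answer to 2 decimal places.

94.59 dB SPL

Uncorrelated sources add in intensity (power), not in dB.
L_total = 10·log₁₀(10^(89.8/10) + 10^(85.1/10) + 10^(90.7/10) + 10^(86.3/10)) = 10·log₁₀(2880000000) = 94.59 dB SPL.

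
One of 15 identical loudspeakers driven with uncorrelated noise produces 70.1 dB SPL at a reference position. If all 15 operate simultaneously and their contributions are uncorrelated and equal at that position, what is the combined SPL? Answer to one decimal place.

15 equal incoherent sources raise the level by 10·log₁₀(15) = 11.76 dB.
L_total = 70.1 + 11.76 = 81.9 dB SPL.

81.9 dB SPL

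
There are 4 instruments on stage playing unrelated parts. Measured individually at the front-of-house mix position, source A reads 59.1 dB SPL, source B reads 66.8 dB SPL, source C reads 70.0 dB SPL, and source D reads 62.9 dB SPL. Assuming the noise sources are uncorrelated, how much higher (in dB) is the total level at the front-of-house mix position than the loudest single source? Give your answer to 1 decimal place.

2.4 dB

Uncorrelated sources add in intensity (power), not in dB.
L_total = 10·log₁₀(10^(59.1/10) + 10^(66.8/10) + 10^(70.0/10) + 10^(62.9/10)) = 72.44 dB SPL.
Excess over the loudest (70.0 dB): 72.44 − 70.0 = 2.4 dB.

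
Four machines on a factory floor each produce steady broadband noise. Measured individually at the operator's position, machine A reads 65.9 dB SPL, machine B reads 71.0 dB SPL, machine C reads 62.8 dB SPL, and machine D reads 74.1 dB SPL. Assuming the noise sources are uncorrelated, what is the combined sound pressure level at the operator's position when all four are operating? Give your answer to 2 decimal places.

76.44 dB SPL

Incoherent sources sum as intensities:
L_total = 10·log₁₀(10^(65.9/10) + 10^(71.0/10) + 10^(62.8/10) + 10^(74.1/10)) = 10·log₁₀(44090000) = 76.44 dB SPL.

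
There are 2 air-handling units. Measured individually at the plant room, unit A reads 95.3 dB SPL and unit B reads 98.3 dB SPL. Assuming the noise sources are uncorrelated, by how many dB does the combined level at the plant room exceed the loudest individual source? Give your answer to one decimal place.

Incoherent sources sum as intensities:
L_total = 10·log₁₀(10^(95.3/10) + 10^(98.3/10)) = 100.06 dB SPL.
Excess over the loudest (98.3 dB): 100.06 − 98.3 = 1.8 dB.

1.8 dB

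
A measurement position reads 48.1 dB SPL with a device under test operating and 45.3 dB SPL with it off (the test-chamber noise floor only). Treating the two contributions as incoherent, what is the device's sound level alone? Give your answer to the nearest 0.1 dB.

44.9 dB SPL

Background correction is a power subtraction:
L_src = 10·log₁₀(10^(48.1/10) − 10^(45.3/10)) = 10·log₁₀(30680) = 44.9 dB SPL.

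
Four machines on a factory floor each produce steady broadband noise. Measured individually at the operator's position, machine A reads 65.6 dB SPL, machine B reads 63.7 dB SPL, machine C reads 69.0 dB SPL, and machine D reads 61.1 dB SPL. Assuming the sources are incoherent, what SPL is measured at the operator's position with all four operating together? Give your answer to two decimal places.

71.82 dB SPL

Add the sources as powers (linear), then convert back to dB:
L_total = 10·log₁₀(10^(65.6/10) + 10^(63.7/10) + 10^(69.0/10) + 10^(61.1/10)) = 10·log₁₀(15210000) = 71.82 dB SPL.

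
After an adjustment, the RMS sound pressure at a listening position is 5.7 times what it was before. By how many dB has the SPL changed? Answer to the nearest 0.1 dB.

15.1 dB

SPL change from a pressure ratio uses the 20·log₁₀ form:
20·log₁₀(5.7) = 15.1 dB.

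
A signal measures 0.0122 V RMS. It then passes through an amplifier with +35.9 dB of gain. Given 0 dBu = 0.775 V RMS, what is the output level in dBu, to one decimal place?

Input level: 20·log₁₀(0.0122/0.775) = -36.06 dBu.
Output: -36.06 + 35.9 = -0.2 dBu.

-0.2 dBu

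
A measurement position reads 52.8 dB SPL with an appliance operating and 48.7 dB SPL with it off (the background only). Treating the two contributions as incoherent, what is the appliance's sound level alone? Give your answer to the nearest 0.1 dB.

Background correction is a power subtraction:
L_src = 10·log₁₀(10^(52.8/10) − 10^(48.7/10)) = 10·log₁₀(116400) = 50.7 dB SPL.

50.7 dB SPL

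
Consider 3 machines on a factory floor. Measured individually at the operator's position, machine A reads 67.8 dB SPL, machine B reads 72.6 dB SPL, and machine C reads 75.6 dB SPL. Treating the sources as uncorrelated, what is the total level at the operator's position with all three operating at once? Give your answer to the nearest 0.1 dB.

Uncorrelated sources add in intensity (power), not in dB.
L_total = 10·log₁₀(10^(67.8/10) + 10^(72.6/10) + 10^(75.6/10)) = 10·log₁₀(60530000) = 77.8 dB SPL.

77.8 dB SPL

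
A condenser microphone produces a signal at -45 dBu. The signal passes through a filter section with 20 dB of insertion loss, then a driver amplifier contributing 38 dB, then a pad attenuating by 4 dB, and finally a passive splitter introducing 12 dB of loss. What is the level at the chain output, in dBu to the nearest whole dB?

-43 dBu

In dB, series stages simply add:
-45 − 20 + 38 − 4 − 12 = -43 dBu.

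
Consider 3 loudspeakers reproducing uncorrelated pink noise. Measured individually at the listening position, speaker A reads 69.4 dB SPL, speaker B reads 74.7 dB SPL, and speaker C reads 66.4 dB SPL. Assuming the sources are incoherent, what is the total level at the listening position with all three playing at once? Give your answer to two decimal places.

76.29 dB SPL

Add the sources as powers (linear), then convert back to dB:
L_total = 10·log₁₀(10^(69.4/10) + 10^(74.7/10) + 10^(66.4/10)) = 10·log₁₀(42590000) = 76.29 dB SPL.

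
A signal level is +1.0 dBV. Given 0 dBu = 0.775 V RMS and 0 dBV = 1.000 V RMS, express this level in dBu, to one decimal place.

+3.2 dBu

The offset between the scales is 20·log₁₀(0.775/1.000) = −2.214 dB.
So dBu = +1.0 + 2.214 = +3.2 dBu.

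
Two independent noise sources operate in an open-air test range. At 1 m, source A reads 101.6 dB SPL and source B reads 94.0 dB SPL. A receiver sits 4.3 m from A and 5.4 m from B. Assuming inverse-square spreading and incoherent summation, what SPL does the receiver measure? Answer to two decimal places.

89.38 dB SPL

At the listener: L_A = 101.6 − 20·log₁₀(4.3) = 88.931 dB; L_B = 94.0 − 20·log₁₀(5.4) = 79.352 dB.
Combined: 10·log₁₀(10^(88.931/10)+10^(79.352/10)) = 89.38 dB SPL.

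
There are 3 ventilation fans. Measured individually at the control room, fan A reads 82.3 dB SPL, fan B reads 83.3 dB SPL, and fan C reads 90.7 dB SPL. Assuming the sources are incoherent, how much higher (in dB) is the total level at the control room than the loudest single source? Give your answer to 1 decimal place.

1.2 dB

Uncorrelated sources add in intensity (power), not in dB.
L_total = 10·log₁₀(10^(82.3/10) + 10^(83.3/10) + 10^(90.7/10)) = 91.93 dB SPL.
Excess over the loudest (90.7 dB): 91.93 − 90.7 = 1.2 dB.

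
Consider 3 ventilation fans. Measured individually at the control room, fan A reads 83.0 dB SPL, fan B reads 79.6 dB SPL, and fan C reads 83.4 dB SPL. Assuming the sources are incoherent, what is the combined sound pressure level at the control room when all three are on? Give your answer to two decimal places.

87.07 dB SPL

Uncorrelated sources add in intensity (power), not in dB.
L_total = 10·log₁₀(10^(83.0/10) + 10^(79.6/10) + 10^(83.4/10)) = 10·log₁₀(509500000) = 87.07 dB SPL.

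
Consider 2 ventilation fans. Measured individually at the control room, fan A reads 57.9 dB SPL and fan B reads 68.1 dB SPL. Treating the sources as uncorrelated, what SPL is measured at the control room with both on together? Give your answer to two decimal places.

Add the sources as powers (linear), then convert back to dB:
L_total = 10·log₁₀(10^(57.9/10) + 10^(68.1/10)) = 10·log₁₀(7073000) = 68.50 dB SPL.

68.50 dB SPL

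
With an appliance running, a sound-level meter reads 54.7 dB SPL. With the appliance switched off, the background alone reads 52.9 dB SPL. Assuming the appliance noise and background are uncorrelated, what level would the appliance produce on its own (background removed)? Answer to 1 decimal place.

50.0 dB SPL

Remove the background by subtracting linear intensities:
L_src = 10·log₁₀(10^(54.7/10) − 10^(52.9/10)) = 10·log₁₀(100100) = 50.0 dB SPL.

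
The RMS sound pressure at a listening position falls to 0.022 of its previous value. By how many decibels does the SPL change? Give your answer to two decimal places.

SPL change from a pressure ratio uses the 20·log₁₀ form:
20·log₁₀(0.022) = -33.15 dB.

-33.15 dB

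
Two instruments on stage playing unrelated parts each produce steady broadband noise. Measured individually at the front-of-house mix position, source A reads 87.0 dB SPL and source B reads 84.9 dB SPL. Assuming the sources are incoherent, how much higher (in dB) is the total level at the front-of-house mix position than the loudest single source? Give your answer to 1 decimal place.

2.1 dB

Incoherent sources sum as intensities:
L_total = 10·log₁₀(10^(87.0/10) + 10^(84.9/10)) = 89.09 dB SPL.
Excess over the loudest (87.0 dB): 89.09 − 87.0 = 2.1 dB.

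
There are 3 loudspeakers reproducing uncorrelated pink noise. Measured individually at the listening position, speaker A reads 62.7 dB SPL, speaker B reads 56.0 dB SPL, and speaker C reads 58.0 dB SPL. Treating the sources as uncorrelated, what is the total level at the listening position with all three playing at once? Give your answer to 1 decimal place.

Add the sources as powers (linear), then convert back to dB:
L_total = 10·log₁₀(10^(62.7/10) + 10^(56.0/10) + 10^(58.0/10)) = 10·log₁₀(2891000) = 64.6 dB SPL.

64.6 dB SPL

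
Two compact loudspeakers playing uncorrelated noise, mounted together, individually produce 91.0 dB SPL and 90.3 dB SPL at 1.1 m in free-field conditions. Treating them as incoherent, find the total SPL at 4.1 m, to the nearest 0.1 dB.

Combined at 1.1 m: 10·log₁₀(10^(91.0/10)+10^(90.3/10)) = 93.67 dB SPL.
Then apply −20·log₁₀(4.1/1.1) = -11.43 dB → 82.2 dB SPL.

82.2 dB SPL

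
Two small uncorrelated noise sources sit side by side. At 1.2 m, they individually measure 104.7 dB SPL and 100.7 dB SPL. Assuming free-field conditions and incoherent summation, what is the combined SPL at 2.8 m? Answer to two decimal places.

Combined at 1.2 m: 10·log₁₀(10^(104.7/10)+10^(100.7/10)) = 106.155 dB SPL.
Then apply −20·log₁₀(2.8/1.2) = -7.360 dB → 98.80 dB SPL.

98.80 dB SPL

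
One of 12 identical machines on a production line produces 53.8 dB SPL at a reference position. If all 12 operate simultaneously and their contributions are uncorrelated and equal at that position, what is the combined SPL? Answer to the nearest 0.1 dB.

64.6 dB SPL

12 equal incoherent sources raise the level by 10·log₁₀(12) = 10.79 dB.
L_total = 53.8 + 10.79 = 64.6 dB SPL.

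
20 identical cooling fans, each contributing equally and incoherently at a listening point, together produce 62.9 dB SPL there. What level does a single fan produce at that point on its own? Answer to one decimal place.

20 equal incoherent sources add 10·log₁₀(20) = 13.01 dB over one source.
L_one = 62.9 − 13.01 = 49.9 dB SPL.

49.9 dB SPL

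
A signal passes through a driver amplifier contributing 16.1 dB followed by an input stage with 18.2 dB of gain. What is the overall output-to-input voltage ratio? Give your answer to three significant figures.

51.9

Net gain = 16.1 + 18.2 = 34.3 dB.
Voltage ratio = 10^(34.3/20) = 51.9.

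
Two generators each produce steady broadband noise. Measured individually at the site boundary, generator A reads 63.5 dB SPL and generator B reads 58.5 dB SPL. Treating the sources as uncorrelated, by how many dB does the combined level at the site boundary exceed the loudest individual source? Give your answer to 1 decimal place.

Incoherent sources sum as intensities:
L_total = 10·log₁₀(10^(63.5/10) + 10^(58.5/10)) = 64.69 dB SPL.
Excess over the loudest (63.5 dB): 64.69 − 63.5 = 1.2 dB.

1.2 dB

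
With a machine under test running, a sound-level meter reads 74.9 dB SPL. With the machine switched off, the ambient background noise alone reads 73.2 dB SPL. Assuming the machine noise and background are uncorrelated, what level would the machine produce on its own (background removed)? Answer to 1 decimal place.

70.0 dB SPL

Background correction is a power subtraction:
L_src = 10·log₁₀(10^(74.9/10) − 10^(73.2/10)) = 10·log₁₀(10010000) = 70.0 dB SPL.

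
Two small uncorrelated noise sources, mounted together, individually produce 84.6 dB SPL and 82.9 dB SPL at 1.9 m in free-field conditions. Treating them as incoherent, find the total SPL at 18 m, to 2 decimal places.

Combined at 1.9 m: 10·log₁₀(10^(84.6/10)+10^(82.9/10)) = 86.843 dB SPL.
Then apply −20·log₁₀(18/1.9) = -19.530 dB → 67.31 dB SPL.

67.31 dB SPL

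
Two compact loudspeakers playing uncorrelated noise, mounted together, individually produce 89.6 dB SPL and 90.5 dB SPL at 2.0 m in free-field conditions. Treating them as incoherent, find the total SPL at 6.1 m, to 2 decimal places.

83.40 dB SPL

Combined at 2.0 m: 10·log₁₀(10^(89.6/10)+10^(90.5/10)) = 93.084 dB SPL.
Then apply −20·log₁₀(6.1/2.0) = -9.686 dB → 83.40 dB SPL.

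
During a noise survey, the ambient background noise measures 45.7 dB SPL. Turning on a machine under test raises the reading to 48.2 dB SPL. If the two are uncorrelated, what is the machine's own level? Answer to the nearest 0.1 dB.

Remove the background by subtracting linear intensities:
L_src = 10·log₁₀(10^(48.2/10) − 10^(45.7/10)) = 10·log₁₀(28920) = 44.6 dB SPL.

44.6 dB SPL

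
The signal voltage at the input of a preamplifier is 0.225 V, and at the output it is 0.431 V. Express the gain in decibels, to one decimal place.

5.6 dB

Voltage is an amplitude quantity, so gain = 20·log₁₀(V_out/V_in).
20·log₁₀(0.431/0.225) = 20·log₁₀(1.916) = 5.6 dB.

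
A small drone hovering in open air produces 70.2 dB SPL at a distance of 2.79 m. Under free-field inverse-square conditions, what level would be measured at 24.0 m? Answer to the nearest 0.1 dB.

51.5 dB SPL

For a point source in a free field, ΔL = −20·log₁₀(d₂/d₁).
ΔL = −20·log₁₀(24.0/2.79) = -18.69 dB, so L₂ = 70.2 + (-18.69) = 51.5 dB SPL.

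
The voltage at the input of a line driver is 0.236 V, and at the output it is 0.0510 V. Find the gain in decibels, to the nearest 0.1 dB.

-13.3 dB

For a voltage ratio, dB = 20·log₁₀(V₂/V₁).
20·log₁₀(0.0510/0.236) = 20·log₁₀(0.2161) = -13.3 dB.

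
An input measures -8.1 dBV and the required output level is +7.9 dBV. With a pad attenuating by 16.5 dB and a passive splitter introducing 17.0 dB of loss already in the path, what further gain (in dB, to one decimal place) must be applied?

49.5 dB

The required make-up gain is the shortfall in the dB sum.
G = +7.9 − (-8.1) + 16.5 + 17.0 = 49.5 dB.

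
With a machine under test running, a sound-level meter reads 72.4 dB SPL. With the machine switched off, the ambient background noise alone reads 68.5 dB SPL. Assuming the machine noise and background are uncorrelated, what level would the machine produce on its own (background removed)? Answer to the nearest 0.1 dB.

Remove the background by subtracting linear intensities:
L_src = 10·log₁₀(10^(72.4/10) − 10^(68.5/10)) = 10·log₁₀(10300000) = 70.1 dB SPL.

70.1 dB SPL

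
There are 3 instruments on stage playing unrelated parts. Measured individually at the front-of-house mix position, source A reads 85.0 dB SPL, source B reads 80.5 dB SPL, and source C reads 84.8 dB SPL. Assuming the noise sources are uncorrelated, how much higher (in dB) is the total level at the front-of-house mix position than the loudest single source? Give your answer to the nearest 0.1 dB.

3.6 dB

Incoherent sources sum as intensities:
L_total = 10·log₁₀(10^(85.0/10) + 10^(80.5/10) + 10^(84.8/10)) = 88.64 dB SPL.
Excess over the loudest (85.0 dB): 88.64 − 85.0 = 3.6 dB.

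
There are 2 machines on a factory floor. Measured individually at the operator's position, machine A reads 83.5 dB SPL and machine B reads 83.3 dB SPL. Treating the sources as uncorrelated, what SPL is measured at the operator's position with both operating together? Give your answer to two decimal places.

Add the sources as powers (linear), then convert back to dB:
L_total = 10·log₁₀(10^(83.5/10) + 10^(83.3/10)) = 10·log₁₀(437700000) = 86.41 dB SPL.

86.41 dB SPL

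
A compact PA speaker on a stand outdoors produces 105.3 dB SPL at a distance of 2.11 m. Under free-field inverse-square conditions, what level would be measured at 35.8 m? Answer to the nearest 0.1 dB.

Free-field point source: level drops by 20·log₁₀ of the distance ratio.
ΔL = −20·log₁₀(35.8/2.11) = -24.59 dB, so L₂ = 105.3 + (-24.59) = 80.7 dB SPL.

80.7 dB SPL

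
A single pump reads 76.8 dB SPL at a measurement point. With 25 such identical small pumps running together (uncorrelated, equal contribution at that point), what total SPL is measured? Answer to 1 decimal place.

25 equal incoherent sources raise the level by 10·log₁₀(25) = 13.98 dB.
L_total = 76.8 + 13.98 = 90.8 dB SPL.

90.8 dB SPL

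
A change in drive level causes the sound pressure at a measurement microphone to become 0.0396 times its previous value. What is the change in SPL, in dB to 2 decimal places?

Sound pressure is an amplitude quantity: ΔL = 20·log₁₀(p₂/p₁).
20·log₁₀(0.0396) = -28.05 dB.

-28.05 dB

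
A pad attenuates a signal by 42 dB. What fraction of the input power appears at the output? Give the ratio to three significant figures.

Power ratio = 10^(dB/10).
10^(-42/10) = 10^(-4.200) = 0.0000631.

0.0000631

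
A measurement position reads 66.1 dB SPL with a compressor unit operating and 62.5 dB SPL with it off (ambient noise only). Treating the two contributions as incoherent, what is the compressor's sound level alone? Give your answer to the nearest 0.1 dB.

63.6 dB SPL

Background correction is a power subtraction:
L_src = 10·log₁₀(10^(66.1/10) − 10^(62.5/10)) = 10·log₁₀(2296000) = 63.6 dB SPL.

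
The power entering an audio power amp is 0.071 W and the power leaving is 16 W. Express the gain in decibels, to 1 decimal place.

23.5 dB

Power ratio → dB uses the 10·log₁₀ form:
10·log₁₀(16/0.071) = 10·log₁₀(225.4) = 23.5 dB.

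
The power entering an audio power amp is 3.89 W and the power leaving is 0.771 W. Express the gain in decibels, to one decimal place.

For a power ratio, dB = 10·log₁₀(P₂/P₁).
10·log₁₀(0.771/3.89) = 10·log₁₀(0.1982) = -7.0 dB.

-7.0 dB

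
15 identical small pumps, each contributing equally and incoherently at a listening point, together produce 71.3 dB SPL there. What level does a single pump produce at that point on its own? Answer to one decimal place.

15 equal incoherent sources add 10·log₁₀(15) = 11.76 dB over one source.
L_one = 71.3 − 11.76 = 59.5 dB SPL.

59.5 dB SPL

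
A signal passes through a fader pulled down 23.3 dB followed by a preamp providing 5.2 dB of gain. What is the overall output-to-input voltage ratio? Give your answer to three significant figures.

Net gain = (−23.3) + 5.2 = -18.1 dB.
Voltage ratio = 10^(-18.1/20) = 0.124.

0.124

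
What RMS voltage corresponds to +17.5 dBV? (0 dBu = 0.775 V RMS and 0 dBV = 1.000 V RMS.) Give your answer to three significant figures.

7.50 V

V = 1.000 V × 10^(+17.5/20).
= 1.000 × 7.499 = 7.50 V.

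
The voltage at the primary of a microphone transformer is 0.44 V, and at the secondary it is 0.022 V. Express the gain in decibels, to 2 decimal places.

Voltage ratio → dB uses the 20·log₁₀ form:
20·log₁₀(0.022/0.44) = 20·log₁₀(0.05000) = -26.02 dB.

-26.02 dB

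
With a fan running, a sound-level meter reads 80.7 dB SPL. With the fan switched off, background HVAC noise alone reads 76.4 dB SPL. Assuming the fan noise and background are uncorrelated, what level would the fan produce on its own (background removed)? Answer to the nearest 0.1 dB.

Subtract intensities: L_src = 10·log₁₀(10^(L_total/10) − 10^(L_bg/10)).
L_src = 10·log₁₀(10^(80.7/10) − 10^(76.4/10)) = 10·log₁₀(73840000) = 78.7 dB SPL.

78.7 dB SPL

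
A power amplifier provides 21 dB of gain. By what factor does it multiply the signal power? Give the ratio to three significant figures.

Power ratio = 10^(dB/10).
10^(21/10) = 10^(2.100) = 126.

126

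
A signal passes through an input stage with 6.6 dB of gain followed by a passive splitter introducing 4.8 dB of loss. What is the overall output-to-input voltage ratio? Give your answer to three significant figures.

Net gain = 6.6 + (−4.8) = 1.8 dB.
Voltage ratio = 10^(1.8/20) = 1.23.

1.23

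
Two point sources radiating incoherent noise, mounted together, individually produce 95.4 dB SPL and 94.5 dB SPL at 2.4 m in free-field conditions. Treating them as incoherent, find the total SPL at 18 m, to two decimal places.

Combined at 2.4 m: 10·log₁₀(10^(95.4/10)+10^(94.5/10)) = 97.984 dB SPL.
Then apply −20·log₁₀(18/2.4) = -17.501 dB → 80.48 dB SPL.

80.48 dB SPL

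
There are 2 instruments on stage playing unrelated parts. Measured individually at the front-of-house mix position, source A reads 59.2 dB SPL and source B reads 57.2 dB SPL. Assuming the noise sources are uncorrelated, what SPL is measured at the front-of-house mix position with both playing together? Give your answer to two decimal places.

Incoherent sources sum as intensities:
L_total = 10·log₁₀(10^(59.2/10) + 10^(57.2/10)) = 10·log₁₀(1357000) = 61.32 dB SPL.

61.32 dB SPL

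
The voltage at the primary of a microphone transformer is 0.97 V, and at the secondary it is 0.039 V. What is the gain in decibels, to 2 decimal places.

Voltage is an amplitude quantity, so gain = 20·log₁₀(V_out/V_in).
20·log₁₀(0.039/0.97) = 20·log₁₀(0.04021) = -27.91 dB.

-27.91 dB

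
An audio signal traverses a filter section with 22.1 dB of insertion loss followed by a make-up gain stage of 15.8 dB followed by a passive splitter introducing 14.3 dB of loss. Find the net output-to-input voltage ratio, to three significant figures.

0.0933

Net gain = (−22.1) + 15.8 + (−14.3) = -20.6 dB.
Voltage ratio = 10^(-20.6/20) = 0.0933.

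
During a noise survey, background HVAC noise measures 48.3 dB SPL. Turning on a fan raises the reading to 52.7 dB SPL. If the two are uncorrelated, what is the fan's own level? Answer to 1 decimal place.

Background correction is a power subtraction:
L_src = 10·log₁₀(10^(52.7/10) − 10^(48.3/10)) = 10·log₁₀(118600) = 50.7 dB SPL.

50.7 dB SPL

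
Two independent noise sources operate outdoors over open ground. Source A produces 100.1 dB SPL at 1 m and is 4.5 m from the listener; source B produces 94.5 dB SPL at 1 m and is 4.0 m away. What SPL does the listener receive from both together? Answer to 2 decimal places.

At the listener: L_A = 100.1 − 20·log₁₀(4.5) = 87.036 dB; L_B = 94.5 − 20·log₁₀(4.0) = 82.459 dB.
Combined: 10·log₁₀(10^(87.036/10)+10^(82.459/10)) = 88.33 dB SPL.

88.33 dB SPL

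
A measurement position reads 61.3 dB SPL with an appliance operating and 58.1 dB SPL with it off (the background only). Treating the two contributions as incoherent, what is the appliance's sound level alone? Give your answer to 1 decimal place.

Subtract intensities: L_src = 10·log₁₀(10^(L_total/10) − 10^(L_bg/10)).
L_src = 10·log₁₀(10^(61.3/10) − 10^(58.1/10)) = 10·log₁₀(703300) = 58.5 dB SPL.

58.5 dB SPL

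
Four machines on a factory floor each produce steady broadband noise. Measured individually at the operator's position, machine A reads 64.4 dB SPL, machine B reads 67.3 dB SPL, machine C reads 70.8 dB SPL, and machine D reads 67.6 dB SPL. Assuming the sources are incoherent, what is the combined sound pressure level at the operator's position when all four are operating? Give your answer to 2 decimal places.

Add the sources as powers (linear), then convert back to dB:
L_total = 10·log₁₀(10^(64.4/10) + 10^(67.3/10) + 10^(70.8/10) + 10^(67.6/10)) = 10·log₁₀(25900000) = 74.13 dB SPL.

74.13 dB SPL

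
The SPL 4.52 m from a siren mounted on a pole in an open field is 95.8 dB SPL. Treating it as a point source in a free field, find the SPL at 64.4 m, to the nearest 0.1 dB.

For a point source in a free field, ΔL = −20·log₁₀(d₂/d₁).
ΔL = −20·log₁₀(64.4/4.52) = -23.07 dB, so L₂ = 95.8 + (-23.07) = 72.7 dB SPL.

72.7 dB SPL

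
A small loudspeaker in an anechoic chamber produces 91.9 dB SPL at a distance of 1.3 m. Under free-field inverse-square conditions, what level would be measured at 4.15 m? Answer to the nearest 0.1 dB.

81.8 dB SPL

Inverse-square spreading gives ΔL = −20·log₁₀(d₂/d₁).
ΔL = −20·log₁₀(4.15/1.3) = -10.08 dB, so L₂ = 91.9 + (-10.08) = 81.8 dB SPL.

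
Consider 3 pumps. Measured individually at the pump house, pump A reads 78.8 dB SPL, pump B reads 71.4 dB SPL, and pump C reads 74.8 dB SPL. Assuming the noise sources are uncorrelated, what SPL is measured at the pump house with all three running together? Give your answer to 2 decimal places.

80.79 dB SPL

Uncorrelated sources add in intensity (power), not in dB.
L_total = 10·log₁₀(10^(78.8/10) + 10^(71.4/10) + 10^(74.8/10)) = 10·log₁₀(119900000) = 80.79 dB SPL.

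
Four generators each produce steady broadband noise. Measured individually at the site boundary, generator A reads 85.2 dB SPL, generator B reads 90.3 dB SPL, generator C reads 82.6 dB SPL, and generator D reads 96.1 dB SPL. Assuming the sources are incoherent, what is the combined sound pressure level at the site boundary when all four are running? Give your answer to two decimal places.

97.53 dB SPL

Add the sources as powers (linear), then convert back to dB:
L_total = 10·log₁₀(10^(85.2/10) + 10^(90.3/10) + 10^(82.6/10) + 10^(96.1/10)) = 10·log₁₀(5658000000) = 97.53 dB SPL.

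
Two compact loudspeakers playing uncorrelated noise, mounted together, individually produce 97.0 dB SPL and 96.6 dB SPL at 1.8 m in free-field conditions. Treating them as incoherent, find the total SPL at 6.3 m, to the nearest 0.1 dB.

88.9 dB SPL

Combined at 1.8 m: 10·log₁₀(10^(97.0/10)+10^(96.6/10)) = 99.81 dB SPL.
Then apply −20·log₁₀(6.3/1.8) = -10.88 dB → 88.9 dB SPL.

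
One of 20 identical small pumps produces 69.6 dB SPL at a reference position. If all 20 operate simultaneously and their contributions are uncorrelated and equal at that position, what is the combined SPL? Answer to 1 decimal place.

82.6 dB SPL

20 equal incoherent sources raise the level by 10·log₁₀(20) = 13.01 dB.
L_total = 69.6 + 13.01 = 82.6 dB SPL.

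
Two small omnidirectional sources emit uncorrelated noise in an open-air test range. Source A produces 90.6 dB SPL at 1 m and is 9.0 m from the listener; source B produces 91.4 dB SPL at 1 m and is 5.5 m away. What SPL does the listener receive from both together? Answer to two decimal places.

77.77 dB SPL

At the listener: L_A = 90.6 − 20·log₁₀(9.0) = 71.515 dB; L_B = 91.4 − 20·log₁₀(5.5) = 76.593 dB.
Combined: 10·log₁₀(10^(71.515/10)+10^(76.593/10)) = 77.77 dB SPL.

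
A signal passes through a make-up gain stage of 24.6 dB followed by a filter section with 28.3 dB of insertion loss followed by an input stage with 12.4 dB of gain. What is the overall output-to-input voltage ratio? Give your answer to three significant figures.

Net gain = 24.6 + (−28.3) + 12.4 = 8.7 dB.
Voltage ratio = 10^(8.7/20) = 2.72.

2.72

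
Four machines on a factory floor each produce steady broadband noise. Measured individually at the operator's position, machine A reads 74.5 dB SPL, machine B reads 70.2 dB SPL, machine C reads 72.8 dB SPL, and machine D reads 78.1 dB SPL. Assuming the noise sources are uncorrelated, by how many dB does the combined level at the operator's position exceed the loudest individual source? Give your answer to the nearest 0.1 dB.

Add the sources as powers (linear), then convert back to dB:
L_total = 10·log₁₀(10^(74.5/10) + 10^(70.2/10) + 10^(72.8/10) + 10^(78.1/10)) = 80.87 dB SPL.
Excess over the loudest (78.1 dB): 80.87 − 78.1 = 2.8 dB.

2.8 dB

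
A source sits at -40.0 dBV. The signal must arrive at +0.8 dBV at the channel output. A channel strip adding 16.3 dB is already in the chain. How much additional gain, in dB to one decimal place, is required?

The required make-up gain is the shortfall in the dB sum.
G = +0.8 − (-40.0) − 16.3 = 24.5 dB.

24.5 dB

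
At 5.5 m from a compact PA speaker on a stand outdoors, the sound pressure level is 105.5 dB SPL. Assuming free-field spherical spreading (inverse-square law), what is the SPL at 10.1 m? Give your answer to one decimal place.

Free-field point source: level drops by 20·log₁₀ of the distance ratio.
ΔL = −20·log₁₀(10.1/5.5) = -5.28 dB, so L₂ = 105.5 + (-5.28) = 100.2 dB SPL.

100.2 dB SPL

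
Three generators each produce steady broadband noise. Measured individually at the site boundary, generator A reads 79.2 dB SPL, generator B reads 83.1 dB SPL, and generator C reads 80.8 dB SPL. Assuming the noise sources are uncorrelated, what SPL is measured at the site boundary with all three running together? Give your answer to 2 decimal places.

86.10 dB SPL

Incoherent sources sum as intensities:
L_total = 10·log₁₀(10^(79.2/10) + 10^(83.1/10) + 10^(80.8/10)) = 10·log₁₀(407600000) = 86.10 dB SPL.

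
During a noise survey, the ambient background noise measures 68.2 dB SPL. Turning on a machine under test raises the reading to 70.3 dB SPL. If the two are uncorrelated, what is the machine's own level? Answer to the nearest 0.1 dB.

66.1 dB SPL

Subtract intensities: L_src = 10·log₁₀(10^(L_total/10) − 10^(L_bg/10)).
L_src = 10·log₁₀(10^(70.3/10) − 10^(68.2/10)) = 10·log₁₀(4108000) = 66.1 dB SPL.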